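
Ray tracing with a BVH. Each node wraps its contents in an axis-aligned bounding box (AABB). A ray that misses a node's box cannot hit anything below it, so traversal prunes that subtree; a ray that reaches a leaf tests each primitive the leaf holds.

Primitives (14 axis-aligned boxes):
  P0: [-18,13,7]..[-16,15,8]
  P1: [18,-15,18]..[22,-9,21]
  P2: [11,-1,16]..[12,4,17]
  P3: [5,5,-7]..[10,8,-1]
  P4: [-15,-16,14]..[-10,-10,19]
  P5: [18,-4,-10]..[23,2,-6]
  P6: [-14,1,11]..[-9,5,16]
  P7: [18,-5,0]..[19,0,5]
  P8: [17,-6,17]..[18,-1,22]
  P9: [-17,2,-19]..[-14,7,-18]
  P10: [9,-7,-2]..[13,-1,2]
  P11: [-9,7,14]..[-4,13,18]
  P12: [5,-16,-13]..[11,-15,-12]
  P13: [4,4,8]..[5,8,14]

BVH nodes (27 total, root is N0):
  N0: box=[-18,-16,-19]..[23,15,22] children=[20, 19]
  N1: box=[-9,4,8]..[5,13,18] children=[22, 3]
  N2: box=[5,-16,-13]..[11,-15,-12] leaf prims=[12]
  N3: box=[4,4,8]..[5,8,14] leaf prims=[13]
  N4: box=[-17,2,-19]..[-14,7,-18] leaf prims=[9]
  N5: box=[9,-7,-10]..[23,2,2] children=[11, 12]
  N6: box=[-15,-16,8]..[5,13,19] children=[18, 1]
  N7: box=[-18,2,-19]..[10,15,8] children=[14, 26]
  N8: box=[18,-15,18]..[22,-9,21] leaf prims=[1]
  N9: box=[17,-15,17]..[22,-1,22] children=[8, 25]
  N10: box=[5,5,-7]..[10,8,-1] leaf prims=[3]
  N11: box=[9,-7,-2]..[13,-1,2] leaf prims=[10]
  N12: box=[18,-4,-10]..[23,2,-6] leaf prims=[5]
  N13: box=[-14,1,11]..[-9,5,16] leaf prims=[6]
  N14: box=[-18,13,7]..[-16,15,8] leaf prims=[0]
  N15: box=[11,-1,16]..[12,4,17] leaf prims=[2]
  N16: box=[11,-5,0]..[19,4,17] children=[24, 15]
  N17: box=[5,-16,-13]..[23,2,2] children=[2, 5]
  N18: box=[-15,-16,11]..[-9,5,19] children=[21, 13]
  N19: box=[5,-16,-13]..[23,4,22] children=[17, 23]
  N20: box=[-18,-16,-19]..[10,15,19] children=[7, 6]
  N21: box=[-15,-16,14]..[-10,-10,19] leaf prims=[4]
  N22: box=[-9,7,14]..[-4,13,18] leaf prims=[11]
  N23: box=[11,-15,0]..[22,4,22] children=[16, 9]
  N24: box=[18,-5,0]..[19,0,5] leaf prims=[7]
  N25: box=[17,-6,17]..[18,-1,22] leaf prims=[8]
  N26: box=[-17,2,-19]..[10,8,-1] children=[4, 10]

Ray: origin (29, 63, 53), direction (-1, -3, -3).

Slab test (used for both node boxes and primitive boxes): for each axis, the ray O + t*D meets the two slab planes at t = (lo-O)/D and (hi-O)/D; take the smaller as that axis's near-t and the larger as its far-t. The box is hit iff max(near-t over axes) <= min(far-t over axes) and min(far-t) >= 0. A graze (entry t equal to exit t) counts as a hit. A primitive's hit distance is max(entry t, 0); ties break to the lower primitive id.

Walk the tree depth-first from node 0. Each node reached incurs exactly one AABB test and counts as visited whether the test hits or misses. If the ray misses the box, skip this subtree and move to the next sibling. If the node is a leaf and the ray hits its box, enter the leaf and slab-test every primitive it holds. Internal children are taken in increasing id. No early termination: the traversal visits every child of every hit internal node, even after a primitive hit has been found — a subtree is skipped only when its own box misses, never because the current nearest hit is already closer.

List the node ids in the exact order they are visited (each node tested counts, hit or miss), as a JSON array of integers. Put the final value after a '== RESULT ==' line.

Walk:
N0 x:[6,47] y:[16,79/3] z:[31/3,24] -> hit [16,24], descend [19, 20]
  N19 x:[6,24] y:[59/3,79/3] z:[31/3,22] -> hit [59/3,22], descend [17, 23]
    N17 x:[6,24] y:[61/3,79/3] z:[17,22] -> hit [61/3,22], descend [2, 5]
      N2 x:[18,24] y:[26,79/3] z:[65/3,22] -> miss, prune
      N5 x:[6,20] y:[61/3,70/3] z:[17,21] -> miss, prune
    N23 x:[7,18] y:[59/3,26] z:[31/3,53/3] -> miss, prune
  N20 x:[19,47] y:[16,79/3] z:[34/3,24] -> hit [19,24], descend [6, 7]
    N6 x:[24,44] y:[50/3,79/3] z:[34/3,15] -> miss, prune
    N7 x:[19,47] y:[16,61/3] z:[15,24] -> hit [19,61/3], descend [14, 26]
      N14 x:[45,47] y:[16,50/3] z:[15,46/3] -> miss, prune
      N26 x:[19,46] y:[55/3,61/3] z:[18,24] -> hit [19,61/3], descend [4, 10]
        N4 x:[43,46] y:[56/3,61/3] z:[71/3,24] -> miss, prune
        N10 x:[19,24] y:[55/3,58/3] z:[18,20] -> hit [19,58/3] leaf, test {P3@t=19}

Summary -> nodes [0, 19, 17, 2, 5, 23, 20, 6, 7, 14, 26, 4, 10]; box-tests=13; leaf-entries=1; first=P3

== RESULT ==
[0, 19, 17, 2, 5, 23, 20, 6, 7, 14, 26, 4, 10]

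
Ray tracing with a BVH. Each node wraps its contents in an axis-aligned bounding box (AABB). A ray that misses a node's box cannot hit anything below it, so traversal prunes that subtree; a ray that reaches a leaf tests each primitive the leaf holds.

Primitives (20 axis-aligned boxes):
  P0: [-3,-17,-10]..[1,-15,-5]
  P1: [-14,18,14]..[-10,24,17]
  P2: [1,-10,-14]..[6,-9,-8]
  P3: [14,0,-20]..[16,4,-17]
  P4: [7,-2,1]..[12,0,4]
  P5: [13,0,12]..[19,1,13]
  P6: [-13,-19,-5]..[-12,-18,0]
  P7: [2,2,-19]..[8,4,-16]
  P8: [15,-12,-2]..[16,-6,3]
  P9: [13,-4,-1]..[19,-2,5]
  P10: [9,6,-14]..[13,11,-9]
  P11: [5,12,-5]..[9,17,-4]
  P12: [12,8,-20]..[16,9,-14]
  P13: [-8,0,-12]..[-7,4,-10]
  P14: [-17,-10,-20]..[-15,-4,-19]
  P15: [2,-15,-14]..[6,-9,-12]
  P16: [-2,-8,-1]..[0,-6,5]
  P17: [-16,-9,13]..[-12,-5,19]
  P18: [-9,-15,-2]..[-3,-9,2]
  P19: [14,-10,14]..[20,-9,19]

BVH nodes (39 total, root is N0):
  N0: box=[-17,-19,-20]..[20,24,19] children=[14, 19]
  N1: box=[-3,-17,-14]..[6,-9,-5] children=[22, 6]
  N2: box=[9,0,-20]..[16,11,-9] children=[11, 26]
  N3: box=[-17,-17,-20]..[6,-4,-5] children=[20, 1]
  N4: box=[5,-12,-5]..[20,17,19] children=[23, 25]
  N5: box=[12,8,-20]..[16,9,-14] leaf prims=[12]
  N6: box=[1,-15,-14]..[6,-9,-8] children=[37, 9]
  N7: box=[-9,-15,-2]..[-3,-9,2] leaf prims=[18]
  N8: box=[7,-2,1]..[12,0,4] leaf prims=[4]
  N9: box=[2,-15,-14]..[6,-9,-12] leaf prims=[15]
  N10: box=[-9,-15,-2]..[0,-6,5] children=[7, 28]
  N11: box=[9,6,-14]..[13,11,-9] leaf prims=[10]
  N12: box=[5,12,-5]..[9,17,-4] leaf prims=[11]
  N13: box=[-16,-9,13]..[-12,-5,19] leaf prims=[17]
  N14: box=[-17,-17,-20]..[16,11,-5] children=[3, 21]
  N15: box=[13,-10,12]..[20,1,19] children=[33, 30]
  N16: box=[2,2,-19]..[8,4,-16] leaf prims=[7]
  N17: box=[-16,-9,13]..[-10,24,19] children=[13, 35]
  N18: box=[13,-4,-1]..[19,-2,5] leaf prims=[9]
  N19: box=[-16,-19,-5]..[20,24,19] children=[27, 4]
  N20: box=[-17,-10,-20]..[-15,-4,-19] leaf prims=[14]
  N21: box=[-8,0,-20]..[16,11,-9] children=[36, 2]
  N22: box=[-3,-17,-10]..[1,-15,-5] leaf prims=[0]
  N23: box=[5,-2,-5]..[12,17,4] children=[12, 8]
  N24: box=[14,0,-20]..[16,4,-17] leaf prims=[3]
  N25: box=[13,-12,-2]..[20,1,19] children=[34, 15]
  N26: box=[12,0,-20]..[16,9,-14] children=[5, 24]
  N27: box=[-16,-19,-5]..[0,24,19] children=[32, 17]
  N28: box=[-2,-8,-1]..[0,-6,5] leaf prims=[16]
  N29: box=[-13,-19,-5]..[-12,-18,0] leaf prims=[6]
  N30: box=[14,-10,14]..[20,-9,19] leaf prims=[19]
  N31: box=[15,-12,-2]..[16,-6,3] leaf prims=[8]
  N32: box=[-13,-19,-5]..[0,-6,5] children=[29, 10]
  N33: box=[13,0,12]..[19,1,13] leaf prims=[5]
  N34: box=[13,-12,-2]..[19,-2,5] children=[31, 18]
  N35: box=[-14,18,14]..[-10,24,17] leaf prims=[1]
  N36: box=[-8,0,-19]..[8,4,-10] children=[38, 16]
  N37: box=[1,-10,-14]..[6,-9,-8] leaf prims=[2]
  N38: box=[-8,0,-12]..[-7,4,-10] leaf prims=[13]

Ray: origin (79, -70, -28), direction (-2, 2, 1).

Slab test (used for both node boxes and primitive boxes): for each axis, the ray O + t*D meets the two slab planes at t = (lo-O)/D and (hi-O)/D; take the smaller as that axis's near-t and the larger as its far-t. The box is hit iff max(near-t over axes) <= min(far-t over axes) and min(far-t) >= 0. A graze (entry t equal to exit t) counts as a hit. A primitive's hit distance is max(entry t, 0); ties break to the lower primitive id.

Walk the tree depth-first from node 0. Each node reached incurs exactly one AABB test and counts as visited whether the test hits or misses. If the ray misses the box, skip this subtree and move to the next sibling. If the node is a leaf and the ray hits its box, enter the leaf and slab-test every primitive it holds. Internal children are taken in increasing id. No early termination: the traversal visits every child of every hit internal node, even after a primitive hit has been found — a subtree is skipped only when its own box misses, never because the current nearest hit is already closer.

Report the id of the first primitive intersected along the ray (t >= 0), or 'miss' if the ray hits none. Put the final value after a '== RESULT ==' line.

Walk:
N0 x:[59/2,48] y:[51/2,47] z:[8,47] -> hit [59/2,47], descend [14, 19]
  N14 x:[63/2,48] y:[53/2,81/2] z:[8,23] -> miss, prune
  N19 x:[59/2,95/2] y:[51/2,47] z:[23,47] -> hit [59/2,47], descend [4, 27]
    N4 x:[59/2,37] y:[29,87/2] z:[23,47] -> hit [59/2,37], descend [23, 25]
      N23 x:[67/2,37] y:[34,87/2] z:[23,32] -> miss, prune
      N25 x:[59/2,33] y:[29,71/2] z:[26,47] -> hit [59/2,33], descend [15, 34]
        N15 x:[59/2,33] y:[30,71/2] z:[40,47] -> miss, prune
        N34 x:[30,33] y:[29,34] z:[26,33] -> hit [30,33], descend [18, 31]
          N18 x:[30,33] y:[33,34] z:[27,33] -> hit [33,33] leaf, test {P9@t=33}
          N31 x:[63/2,32] y:[29,32] z:[26,31] -> miss, prune
    N27 x:[79/2,95/2] y:[51/2,47] z:[23,47] -> hit [79/2,47], descend [17, 32]
      N17 x:[89/2,95/2] y:[61/2,47] z:[41,47] -> hit [89/2,47], descend [13, 35]
        N13 x:[91/2,95/2] y:[61/2,65/2] z:[41,47] -> miss, prune
        N35 x:[89/2,93/2] y:[44,47] z:[42,45] -> hit [89/2,45] leaf, test {P1@t=89/2}
      N32 x:[79/2,46] y:[51/2,32] z:[23,33] -> miss, prune

Visited [0, 14, 19, 4, 23, 25, 15, 34, 18, 31, 27, 17, 13, 35, 32]. Tests: 15 box, 2 leaf. Nearest: P9.

== RESULT ==
9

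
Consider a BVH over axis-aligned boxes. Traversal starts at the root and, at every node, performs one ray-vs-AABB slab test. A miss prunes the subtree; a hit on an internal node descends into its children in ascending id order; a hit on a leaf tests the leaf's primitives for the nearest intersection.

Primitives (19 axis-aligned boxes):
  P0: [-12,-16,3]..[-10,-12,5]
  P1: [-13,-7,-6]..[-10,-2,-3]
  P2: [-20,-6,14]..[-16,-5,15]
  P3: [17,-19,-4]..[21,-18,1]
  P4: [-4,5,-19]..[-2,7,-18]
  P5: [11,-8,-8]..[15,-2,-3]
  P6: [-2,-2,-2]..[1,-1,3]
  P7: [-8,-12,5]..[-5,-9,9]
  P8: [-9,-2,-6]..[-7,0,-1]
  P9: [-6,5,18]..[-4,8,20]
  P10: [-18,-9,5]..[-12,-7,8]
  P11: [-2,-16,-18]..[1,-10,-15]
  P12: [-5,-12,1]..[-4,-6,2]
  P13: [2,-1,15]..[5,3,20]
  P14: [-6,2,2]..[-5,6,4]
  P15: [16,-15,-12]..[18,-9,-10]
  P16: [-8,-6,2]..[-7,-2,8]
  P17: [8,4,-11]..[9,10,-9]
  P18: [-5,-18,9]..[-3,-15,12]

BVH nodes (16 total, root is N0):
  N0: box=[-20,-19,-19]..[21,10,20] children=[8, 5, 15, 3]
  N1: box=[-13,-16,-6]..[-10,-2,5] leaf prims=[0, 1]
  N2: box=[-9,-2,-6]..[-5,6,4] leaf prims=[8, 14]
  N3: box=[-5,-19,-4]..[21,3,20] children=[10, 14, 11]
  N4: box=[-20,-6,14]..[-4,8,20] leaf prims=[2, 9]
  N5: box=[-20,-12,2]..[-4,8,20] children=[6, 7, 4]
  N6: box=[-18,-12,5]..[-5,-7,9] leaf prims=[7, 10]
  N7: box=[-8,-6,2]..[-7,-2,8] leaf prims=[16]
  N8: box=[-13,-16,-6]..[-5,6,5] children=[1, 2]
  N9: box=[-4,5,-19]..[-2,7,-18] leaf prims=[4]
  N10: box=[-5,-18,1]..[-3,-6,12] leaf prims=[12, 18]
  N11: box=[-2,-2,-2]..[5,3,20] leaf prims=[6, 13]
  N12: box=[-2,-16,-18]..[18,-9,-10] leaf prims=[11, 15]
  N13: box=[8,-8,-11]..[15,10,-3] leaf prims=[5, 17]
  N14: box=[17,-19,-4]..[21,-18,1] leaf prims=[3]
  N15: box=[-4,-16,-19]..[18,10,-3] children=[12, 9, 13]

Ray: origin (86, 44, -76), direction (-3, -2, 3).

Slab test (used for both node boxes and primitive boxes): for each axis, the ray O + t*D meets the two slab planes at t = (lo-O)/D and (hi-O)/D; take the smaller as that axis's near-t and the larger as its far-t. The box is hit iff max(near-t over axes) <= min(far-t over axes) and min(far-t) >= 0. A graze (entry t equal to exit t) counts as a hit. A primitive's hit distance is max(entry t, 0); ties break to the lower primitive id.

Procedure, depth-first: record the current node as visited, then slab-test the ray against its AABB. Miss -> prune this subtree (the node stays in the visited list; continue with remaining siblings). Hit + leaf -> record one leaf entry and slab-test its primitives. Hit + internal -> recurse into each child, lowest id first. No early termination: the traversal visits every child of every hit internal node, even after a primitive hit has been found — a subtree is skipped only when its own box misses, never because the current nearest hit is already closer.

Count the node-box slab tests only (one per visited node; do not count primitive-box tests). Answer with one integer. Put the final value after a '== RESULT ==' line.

Trace the traversal:
N0 x:[65/3,106/3] y:[17,63/2] z:[19,32] -> hit [65/3,63/2], descend [3, 5, 8, 15]
  N3 x:[65/3,91/3] y:[41/2,63/2] z:[24,32] -> hit [24,91/3], descend [10, 11, 14]
    N10 x:[89/3,91/3] y:[25,31] z:[77/3,88/3] -> miss, prune
    N11 x:[27,88/3] y:[41/2,23] z:[74/3,32] -> miss, prune
    N14 x:[65/3,23] y:[31,63/2] z:[24,77/3] -> miss, prune
  N5 x:[30,106/3] y:[18,28] z:[26,32] -> miss, prune
  N8 x:[91/3,33] y:[19,30] z:[70/3,27] -> miss, prune
  N15 x:[68/3,30] y:[17,30] z:[19,73/3] -> hit [68/3,73/3], descend [9, 12, 13]
    N9 x:[88/3,30] y:[37/2,39/2] z:[19,58/3] -> miss, prune
    N12 x:[68/3,88/3] y:[53/2,30] z:[58/3,22] -> miss, prune
    N13 x:[71/3,26] y:[17,26] z:[65/3,73/3] -> hit [71/3,73/3] leaf, test {P5@t=71/3, P17(miss)}

Summary -> nodes [0, 3, 10, 11, 14, 5, 8, 15, 9, 12, 13]; box-tests=11; leaf-entries=1; first=P5

== RESULT ==
11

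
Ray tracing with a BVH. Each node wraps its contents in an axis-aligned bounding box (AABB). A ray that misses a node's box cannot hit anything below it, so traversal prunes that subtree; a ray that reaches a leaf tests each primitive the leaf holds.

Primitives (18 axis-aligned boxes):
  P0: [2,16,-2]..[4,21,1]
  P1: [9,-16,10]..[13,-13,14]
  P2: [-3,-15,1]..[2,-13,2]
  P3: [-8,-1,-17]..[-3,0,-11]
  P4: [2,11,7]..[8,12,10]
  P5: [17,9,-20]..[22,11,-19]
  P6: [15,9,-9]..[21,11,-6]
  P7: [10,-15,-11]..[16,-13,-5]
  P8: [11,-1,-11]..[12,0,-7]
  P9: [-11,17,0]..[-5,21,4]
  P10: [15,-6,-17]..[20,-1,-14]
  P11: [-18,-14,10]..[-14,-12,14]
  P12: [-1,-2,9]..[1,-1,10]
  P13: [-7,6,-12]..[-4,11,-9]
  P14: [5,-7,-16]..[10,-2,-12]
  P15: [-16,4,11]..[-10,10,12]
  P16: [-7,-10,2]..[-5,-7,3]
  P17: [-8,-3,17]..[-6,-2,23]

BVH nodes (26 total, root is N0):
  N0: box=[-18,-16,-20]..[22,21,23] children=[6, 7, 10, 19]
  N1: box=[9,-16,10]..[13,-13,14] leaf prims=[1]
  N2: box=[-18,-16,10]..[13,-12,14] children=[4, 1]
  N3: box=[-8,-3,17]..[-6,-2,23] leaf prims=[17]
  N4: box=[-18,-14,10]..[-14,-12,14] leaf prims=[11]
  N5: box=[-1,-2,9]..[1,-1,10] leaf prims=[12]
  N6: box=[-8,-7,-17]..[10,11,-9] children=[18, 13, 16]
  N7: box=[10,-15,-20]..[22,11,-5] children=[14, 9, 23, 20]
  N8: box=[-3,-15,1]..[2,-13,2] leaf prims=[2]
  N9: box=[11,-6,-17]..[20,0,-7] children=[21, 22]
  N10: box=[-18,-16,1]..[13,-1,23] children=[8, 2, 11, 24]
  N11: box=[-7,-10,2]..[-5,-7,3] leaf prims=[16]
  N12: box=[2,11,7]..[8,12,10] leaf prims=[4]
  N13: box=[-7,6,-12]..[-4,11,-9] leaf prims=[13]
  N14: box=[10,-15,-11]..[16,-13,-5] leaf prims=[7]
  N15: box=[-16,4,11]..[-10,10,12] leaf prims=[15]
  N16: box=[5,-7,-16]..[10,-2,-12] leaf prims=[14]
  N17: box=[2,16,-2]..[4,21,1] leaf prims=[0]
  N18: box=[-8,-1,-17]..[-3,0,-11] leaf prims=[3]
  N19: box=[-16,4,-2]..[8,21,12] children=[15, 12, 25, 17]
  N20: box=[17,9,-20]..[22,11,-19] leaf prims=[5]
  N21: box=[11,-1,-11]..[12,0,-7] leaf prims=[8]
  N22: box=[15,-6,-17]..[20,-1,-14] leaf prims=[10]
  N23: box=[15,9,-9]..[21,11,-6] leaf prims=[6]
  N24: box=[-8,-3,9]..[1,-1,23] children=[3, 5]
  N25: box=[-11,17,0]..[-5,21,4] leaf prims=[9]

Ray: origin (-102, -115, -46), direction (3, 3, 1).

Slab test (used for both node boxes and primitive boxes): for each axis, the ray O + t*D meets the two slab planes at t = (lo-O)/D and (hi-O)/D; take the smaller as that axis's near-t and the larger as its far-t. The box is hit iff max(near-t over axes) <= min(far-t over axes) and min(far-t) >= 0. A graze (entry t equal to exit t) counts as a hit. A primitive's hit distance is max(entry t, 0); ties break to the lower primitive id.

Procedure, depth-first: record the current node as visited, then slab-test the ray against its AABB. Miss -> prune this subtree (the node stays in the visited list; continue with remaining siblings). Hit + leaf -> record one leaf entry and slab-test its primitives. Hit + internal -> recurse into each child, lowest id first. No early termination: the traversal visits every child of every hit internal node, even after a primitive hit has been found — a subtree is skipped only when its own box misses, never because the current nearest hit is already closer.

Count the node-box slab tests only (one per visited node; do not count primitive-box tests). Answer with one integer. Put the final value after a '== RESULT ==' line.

Traverse from the root:
N0 x:[28,124/3] y:[33,136/3] z:[26,69] -> hit [33,124/3], descend [6, 7, 10, 19]
  N6 x:[94/3,112/3] y:[36,42] z:[29,37] -> hit [36,37], descend [13, 16, 18]
    N13 x:[95/3,98/3] y:[121/3,42] z:[34,37] -> miss, prune
    N16 x:[107/3,112/3] y:[36,113/3] z:[30,34] -> miss, prune
    N18 x:[94/3,33] y:[38,115/3] z:[29,35] -> miss, prune
  N7 x:[112/3,124/3] y:[100/3,42] z:[26,41] -> hit [112/3,41], descend [9, 14, 20, 23]
    N9 x:[113/3,122/3] y:[109/3,115/3] z:[29,39] -> hit [113/3,115/3], descend [21, 22]
      N21 x:[113/3,38] y:[38,115/3] z:[35,39] -> hit [38,38] leaf, test {P8@t=38}
      N22 x:[39,122/3] y:[109/3,38] z:[29,32] -> miss, prune
    N14 x:[112/3,118/3] y:[100/3,34] z:[35,41] -> miss, prune
    N20 x:[119/3,124/3] y:[124/3,42] z:[26,27] -> miss, prune
    N23 x:[39,41] y:[124/3,42] z:[37,40] -> miss, prune
  N10 x:[28,115/3] y:[33,38] z:[47,69] -> miss, prune
  N19 x:[86/3,110/3] y:[119/3,136/3] z:[44,58] -> miss, prune

order=[0, 6, 13, 16, 18, 7, 9, 21, 22, 14, 20, 23, 10, 19]  |boxes|=14  |leaves|=1  hit=P8

== RESULT ==
14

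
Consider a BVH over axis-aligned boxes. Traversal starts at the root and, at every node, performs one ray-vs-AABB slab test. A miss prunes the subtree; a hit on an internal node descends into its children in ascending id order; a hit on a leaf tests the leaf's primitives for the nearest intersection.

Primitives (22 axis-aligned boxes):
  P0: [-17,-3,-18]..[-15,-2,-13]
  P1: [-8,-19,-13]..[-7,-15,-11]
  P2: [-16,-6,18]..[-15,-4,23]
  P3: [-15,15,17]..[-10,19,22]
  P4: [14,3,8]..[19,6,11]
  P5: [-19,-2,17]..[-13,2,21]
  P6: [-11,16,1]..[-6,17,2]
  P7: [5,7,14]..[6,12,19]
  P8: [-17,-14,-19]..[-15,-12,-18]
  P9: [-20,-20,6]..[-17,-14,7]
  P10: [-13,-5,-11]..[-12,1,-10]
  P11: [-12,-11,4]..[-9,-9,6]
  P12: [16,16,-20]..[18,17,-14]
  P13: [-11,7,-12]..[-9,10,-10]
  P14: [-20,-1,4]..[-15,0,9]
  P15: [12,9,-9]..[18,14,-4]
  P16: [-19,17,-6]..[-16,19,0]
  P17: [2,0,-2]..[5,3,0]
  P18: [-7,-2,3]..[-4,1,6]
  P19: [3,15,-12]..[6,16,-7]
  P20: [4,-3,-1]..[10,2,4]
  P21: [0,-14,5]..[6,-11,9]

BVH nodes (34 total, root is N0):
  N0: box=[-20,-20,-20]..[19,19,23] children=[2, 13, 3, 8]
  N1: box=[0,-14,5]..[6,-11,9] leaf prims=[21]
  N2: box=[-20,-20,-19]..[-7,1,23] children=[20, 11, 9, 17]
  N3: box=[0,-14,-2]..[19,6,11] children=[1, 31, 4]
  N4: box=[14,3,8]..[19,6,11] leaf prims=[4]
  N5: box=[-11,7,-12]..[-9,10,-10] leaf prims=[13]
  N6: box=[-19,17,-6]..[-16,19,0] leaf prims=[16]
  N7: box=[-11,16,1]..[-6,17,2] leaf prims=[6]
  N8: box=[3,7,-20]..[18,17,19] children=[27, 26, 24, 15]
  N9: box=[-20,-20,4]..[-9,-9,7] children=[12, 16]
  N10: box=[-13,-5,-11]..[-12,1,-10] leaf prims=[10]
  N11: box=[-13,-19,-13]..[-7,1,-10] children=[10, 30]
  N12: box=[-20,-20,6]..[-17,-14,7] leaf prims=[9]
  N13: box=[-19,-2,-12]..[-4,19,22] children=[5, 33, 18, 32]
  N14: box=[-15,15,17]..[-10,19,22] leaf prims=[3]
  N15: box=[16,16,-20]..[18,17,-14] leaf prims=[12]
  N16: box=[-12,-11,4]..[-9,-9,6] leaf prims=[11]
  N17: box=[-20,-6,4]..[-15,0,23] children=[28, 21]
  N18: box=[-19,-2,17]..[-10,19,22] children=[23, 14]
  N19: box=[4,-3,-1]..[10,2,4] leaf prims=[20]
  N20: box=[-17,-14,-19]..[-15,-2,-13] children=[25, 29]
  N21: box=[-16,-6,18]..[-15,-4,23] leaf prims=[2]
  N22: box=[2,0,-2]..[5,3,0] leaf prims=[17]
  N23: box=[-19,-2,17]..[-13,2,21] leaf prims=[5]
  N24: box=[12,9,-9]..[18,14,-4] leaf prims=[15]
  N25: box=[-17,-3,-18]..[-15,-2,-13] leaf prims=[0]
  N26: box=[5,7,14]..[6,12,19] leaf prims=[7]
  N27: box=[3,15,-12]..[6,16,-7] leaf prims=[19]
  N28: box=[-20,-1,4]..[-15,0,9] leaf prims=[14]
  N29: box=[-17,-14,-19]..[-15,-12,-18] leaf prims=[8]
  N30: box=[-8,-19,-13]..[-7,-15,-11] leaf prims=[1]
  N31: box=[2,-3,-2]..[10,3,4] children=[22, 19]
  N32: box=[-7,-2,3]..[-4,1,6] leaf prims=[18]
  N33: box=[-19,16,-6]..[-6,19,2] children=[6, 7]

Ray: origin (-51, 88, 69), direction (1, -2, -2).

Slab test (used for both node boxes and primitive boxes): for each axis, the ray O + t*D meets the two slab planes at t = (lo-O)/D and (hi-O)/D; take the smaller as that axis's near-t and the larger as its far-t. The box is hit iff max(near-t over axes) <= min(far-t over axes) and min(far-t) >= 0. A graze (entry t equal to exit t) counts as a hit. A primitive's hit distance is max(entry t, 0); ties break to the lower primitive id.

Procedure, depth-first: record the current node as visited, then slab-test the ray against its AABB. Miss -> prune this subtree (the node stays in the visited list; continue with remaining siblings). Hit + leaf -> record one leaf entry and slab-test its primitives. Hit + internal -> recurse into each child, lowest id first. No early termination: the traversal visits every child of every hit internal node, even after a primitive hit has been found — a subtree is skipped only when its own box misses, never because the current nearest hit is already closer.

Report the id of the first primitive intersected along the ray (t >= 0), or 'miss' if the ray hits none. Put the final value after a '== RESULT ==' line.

Trace the traversal:
N0 x:[31,70] y:[69/2,54] z:[23,89/2] -> hit [69/2,89/2], descend [2, 3, 8, 13]
  N2 x:[31,44] y:[87/2,54] z:[23,44] -> hit [87/2,44], descend [9, 11, 17, 20]
    N9 x:[31,42] y:[97/2,54] z:[31,65/2] -> miss, prune
    N11 x:[38,44] y:[87/2,107/2] z:[79/2,41] -> miss, prune
    N17 x:[31,36] y:[44,47] z:[23,65/2] -> miss, prune
    N20 x:[34,36] y:[45,51] z:[41,44] -> miss, prune
  N3 x:[51,70] y:[41,51] z:[29,71/2] -> miss, prune
  N8 x:[54,69] y:[71/2,81/2] z:[25,89/2] -> miss, prune
  N13 x:[32,47] y:[69/2,45] z:[47/2,81/2] -> hit [69/2,81/2], descend [5, 18, 32, 33]
    N5 x:[40,42] y:[39,81/2] z:[79/2,81/2] -> hit [40,81/2] leaf, test {P13@t=40}
    N18 x:[32,41] y:[69/2,45] z:[47/2,26] -> miss, prune
    N32 x:[44,47] y:[87/2,45] z:[63/2,33] -> miss, prune
    N33 x:[32,45] y:[69/2,36] z:[67/2,75/2] -> hit [69/2,36], descend [6, 7]
      N6 x:[32,35] y:[69/2,71/2] z:[69/2,75/2] -> hit [69/2,35] leaf, test {P16@t=69/2}
      N7 x:[40,45] y:[71/2,36] z:[67/2,34] -> miss, prune

Summary -> nodes [0, 2, 9, 11, 17, 20, 3, 8, 13, 5, 18, 32, 33, 6, 7]; box-tests=15; leaf-entries=2; first=P16

== RESULT ==
16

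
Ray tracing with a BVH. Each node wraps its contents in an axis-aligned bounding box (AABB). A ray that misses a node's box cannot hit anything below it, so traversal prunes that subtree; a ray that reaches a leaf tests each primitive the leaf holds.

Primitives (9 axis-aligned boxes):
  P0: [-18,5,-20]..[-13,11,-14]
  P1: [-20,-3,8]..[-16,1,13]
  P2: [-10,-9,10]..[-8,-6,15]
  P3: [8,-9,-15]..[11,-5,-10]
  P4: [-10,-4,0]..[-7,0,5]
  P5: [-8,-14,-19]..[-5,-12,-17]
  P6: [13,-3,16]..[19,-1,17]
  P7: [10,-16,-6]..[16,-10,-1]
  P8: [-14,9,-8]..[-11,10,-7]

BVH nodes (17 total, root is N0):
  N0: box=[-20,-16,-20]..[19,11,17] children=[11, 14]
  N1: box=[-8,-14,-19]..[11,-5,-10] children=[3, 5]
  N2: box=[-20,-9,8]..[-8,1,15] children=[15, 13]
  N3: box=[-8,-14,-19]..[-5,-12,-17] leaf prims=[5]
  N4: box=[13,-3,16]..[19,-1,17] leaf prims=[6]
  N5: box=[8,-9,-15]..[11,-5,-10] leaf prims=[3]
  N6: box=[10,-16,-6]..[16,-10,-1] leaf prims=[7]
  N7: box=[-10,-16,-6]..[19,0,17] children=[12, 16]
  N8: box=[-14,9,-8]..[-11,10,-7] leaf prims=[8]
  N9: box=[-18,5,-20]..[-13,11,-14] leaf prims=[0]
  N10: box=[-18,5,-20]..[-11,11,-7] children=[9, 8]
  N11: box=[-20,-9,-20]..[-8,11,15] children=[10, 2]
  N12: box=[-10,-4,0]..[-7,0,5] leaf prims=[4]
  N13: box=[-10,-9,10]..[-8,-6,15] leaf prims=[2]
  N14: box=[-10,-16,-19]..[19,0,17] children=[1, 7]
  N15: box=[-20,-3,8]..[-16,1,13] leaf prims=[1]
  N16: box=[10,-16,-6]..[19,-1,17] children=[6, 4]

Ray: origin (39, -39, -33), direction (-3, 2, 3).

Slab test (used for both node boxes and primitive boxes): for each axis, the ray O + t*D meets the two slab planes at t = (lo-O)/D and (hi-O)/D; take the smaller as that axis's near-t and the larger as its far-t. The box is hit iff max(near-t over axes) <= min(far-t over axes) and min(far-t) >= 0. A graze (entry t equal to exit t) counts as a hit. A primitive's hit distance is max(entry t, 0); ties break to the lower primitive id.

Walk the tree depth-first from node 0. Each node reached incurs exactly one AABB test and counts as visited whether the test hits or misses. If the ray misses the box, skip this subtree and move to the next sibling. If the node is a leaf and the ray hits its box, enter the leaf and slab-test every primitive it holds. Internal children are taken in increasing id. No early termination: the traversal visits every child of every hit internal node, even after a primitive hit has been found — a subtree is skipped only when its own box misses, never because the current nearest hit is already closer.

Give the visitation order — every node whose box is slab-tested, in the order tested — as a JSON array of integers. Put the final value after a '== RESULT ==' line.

Trace the traversal:
N0 x:[20/3,59/3] y:[23/2,25] z:[13/3,50/3] -> hit [23/2,50/3], descend [11, 14]
  N11 x:[47/3,59/3] y:[15,25] z:[13/3,16] -> hit [47/3,16], descend [2, 10]
    N2 x:[47/3,59/3] y:[15,20] z:[41/3,16] -> hit [47/3,16], descend [13, 15]
      N13 x:[47/3,49/3] y:[15,33/2] z:[43/3,16] -> hit [47/3,16] leaf, test {P2@t=47/3}
      N15 x:[55/3,59/3] y:[18,20] z:[41/3,46/3] -> miss, prune
    N10 x:[50/3,19] y:[22,25] z:[13/3,26/3] -> miss, prune
  N14 x:[20/3,49/3] y:[23/2,39/2] z:[14/3,50/3] -> hit [23/2,49/3], descend [1, 7]
    N1 x:[28/3,47/3] y:[25/2,17] z:[14/3,23/3] -> miss, prune
    N7 x:[20/3,49/3] y:[23/2,39/2] z:[9,50/3] -> hit [23/2,49/3], descend [12, 16]
      N12 x:[46/3,49/3] y:[35/2,39/2] z:[11,38/3] -> miss, prune
      N16 x:[20/3,29/3] y:[23/2,19] z:[9,50/3] -> miss, prune

Summary -> nodes [0, 11, 2, 13, 15, 10, 14, 1, 7, 12, 16]; box-tests=11; leaf-entries=1; first=P2

== RESULT ==
[0, 11, 2, 13, 15, 10, 14, 1, 7, 12, 16]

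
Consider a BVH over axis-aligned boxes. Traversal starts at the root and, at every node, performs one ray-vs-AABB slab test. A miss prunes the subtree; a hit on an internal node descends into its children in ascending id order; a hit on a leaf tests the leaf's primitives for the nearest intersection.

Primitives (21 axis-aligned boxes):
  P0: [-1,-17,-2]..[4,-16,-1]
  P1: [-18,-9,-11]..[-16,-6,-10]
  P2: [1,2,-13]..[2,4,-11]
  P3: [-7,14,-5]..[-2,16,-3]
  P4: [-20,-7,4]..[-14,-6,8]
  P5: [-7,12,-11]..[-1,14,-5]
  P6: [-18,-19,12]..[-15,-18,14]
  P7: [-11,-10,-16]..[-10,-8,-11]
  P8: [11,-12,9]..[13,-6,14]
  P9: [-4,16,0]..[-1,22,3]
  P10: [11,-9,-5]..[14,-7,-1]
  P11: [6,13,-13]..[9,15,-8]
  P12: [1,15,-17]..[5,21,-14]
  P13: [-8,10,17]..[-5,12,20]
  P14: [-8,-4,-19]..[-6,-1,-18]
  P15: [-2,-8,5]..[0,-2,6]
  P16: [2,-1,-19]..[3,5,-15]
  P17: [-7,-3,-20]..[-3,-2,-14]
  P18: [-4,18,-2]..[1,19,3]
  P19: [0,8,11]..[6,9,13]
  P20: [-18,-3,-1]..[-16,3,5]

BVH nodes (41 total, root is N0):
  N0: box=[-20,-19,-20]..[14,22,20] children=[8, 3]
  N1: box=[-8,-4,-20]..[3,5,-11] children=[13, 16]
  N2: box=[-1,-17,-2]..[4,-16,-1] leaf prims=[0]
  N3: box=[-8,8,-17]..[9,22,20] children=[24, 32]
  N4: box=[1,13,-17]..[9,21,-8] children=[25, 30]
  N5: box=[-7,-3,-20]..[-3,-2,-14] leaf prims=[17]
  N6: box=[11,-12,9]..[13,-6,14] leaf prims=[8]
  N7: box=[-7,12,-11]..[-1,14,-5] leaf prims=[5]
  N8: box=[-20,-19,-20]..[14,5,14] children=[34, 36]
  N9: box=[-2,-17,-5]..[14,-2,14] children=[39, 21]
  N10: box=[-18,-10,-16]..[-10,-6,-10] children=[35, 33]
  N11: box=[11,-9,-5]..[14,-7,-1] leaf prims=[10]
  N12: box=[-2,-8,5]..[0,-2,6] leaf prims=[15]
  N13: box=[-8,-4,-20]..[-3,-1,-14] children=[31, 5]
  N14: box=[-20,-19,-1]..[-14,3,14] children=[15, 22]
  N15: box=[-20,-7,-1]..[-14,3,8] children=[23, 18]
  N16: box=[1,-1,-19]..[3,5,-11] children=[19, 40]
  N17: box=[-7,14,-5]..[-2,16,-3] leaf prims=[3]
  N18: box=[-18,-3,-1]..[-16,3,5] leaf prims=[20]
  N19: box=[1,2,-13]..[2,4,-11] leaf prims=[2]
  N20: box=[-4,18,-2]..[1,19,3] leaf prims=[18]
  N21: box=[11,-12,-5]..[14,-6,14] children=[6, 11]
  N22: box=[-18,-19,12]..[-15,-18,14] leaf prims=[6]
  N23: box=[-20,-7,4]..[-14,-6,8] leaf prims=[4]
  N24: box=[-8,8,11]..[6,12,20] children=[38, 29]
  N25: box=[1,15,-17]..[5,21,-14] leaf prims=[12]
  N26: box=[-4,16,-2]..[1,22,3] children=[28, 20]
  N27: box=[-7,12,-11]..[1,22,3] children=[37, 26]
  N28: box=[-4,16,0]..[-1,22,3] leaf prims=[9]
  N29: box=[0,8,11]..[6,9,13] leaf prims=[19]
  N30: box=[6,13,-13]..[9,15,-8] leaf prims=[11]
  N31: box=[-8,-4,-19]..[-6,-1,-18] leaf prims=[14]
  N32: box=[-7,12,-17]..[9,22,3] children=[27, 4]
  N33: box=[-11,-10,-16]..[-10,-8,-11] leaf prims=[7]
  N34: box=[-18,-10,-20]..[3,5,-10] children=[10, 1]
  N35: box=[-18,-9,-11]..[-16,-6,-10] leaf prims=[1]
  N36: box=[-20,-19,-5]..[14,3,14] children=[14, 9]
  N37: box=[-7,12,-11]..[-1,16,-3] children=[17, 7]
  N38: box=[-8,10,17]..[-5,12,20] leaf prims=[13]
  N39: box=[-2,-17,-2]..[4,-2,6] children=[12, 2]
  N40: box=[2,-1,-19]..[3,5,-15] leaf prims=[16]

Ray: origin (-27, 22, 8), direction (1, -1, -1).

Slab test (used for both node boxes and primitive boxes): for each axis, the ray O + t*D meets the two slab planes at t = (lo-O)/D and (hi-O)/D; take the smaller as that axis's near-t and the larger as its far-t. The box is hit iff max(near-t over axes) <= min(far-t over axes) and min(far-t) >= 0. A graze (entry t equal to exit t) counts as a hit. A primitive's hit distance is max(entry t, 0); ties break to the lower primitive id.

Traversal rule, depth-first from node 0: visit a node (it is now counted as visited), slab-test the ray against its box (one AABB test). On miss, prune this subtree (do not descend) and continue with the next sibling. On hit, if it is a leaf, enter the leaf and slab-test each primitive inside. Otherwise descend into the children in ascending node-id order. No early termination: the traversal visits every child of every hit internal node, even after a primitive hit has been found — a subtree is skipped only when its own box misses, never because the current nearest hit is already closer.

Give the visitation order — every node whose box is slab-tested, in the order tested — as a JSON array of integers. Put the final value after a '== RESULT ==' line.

Traverse from the root:
N0 x:[7,41] y:[0,41] z:[-12,28] -> hit [7,28], descend [3, 8]
  N3 x:[19,36] y:[0,14] z:[-12,25] -> miss, prune
  N8 x:[7,41] y:[17,41] z:[-6,28] -> hit [17,28], descend [34, 36]
    N34 x:[9,30] y:[17,32] z:[18,28] -> hit [18,28], descend [1, 10]
      N1 x:[19,30] y:[17,26] z:[19,28] -> hit [19,26], descend [13, 16]
        N13 x:[19,24] y:[23,26] z:[22,28] -> hit [23,24], descend [5, 31]
          N5 x:[20,24] y:[24,25] z:[22,28] -> hit [24,24] leaf, test {P17@t=24}
          N31 x:[19,21] y:[23,26] z:[26,27] -> miss, prune
        N16 x:[28,30] y:[17,23] z:[19,27] -> miss, prune
      N10 x:[9,17] y:[28,32] z:[18,24] -> miss, prune
    N36 x:[7,41] y:[19,41] z:[-6,13] -> miss, prune

Visited [0, 3, 8, 34, 1, 13, 5, 31, 16, 10, 36]. Tests: 11 box, 1 leaf. Nearest: P17.

== RESULT ==
[0, 3, 8, 34, 1, 13, 5, 31, 16, 10, 36]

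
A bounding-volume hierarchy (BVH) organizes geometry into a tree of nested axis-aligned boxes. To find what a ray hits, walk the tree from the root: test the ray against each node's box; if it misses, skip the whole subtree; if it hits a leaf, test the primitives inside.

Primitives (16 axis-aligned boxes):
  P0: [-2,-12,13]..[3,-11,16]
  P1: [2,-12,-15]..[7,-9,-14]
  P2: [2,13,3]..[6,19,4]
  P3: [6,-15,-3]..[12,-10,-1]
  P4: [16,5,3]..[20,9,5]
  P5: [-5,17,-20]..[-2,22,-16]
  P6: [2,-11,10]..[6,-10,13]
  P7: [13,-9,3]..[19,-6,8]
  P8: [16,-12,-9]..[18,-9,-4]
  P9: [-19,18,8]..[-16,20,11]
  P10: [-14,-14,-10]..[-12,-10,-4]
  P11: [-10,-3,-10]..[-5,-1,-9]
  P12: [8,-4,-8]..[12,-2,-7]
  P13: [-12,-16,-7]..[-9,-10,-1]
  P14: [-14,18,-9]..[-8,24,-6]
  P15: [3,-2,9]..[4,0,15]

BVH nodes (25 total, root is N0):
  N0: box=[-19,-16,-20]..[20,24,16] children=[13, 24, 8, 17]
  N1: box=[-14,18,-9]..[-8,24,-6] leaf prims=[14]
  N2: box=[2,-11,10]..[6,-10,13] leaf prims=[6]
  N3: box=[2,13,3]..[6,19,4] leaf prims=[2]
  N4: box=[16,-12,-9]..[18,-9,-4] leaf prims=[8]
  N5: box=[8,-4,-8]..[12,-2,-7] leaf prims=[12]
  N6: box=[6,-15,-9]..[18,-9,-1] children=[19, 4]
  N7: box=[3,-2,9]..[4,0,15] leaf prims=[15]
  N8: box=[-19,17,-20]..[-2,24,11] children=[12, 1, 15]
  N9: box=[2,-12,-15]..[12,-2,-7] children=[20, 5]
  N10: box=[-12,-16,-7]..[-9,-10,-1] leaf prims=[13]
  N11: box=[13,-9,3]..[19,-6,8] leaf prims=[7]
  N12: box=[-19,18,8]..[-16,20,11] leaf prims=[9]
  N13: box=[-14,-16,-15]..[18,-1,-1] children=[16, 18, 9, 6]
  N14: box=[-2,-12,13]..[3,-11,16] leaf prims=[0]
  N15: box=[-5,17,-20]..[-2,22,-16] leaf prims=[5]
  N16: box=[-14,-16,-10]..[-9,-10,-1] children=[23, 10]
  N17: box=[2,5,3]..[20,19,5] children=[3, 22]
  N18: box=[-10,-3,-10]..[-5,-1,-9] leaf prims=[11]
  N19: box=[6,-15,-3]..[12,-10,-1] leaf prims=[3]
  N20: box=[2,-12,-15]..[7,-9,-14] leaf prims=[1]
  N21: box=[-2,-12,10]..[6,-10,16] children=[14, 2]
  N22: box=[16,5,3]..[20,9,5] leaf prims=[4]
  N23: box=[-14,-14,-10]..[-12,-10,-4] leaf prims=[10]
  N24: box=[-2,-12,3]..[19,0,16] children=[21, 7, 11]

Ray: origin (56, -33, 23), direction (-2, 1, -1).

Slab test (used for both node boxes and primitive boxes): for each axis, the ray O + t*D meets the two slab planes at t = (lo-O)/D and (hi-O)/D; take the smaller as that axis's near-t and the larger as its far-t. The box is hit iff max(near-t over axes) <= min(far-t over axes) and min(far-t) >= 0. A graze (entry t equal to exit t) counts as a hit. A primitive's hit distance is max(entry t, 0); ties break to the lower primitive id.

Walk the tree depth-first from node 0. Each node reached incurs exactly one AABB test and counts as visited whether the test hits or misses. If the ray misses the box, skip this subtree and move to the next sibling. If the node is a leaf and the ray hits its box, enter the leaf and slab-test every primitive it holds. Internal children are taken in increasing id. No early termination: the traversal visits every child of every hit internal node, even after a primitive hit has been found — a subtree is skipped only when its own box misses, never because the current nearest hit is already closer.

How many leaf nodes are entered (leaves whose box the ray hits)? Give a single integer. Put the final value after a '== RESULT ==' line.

Walk:
N0 x:[18,75/2] y:[17,57] z:[7,43] -> hit [18,75/2], descend [8, 13, 17, 24]
  N8 x:[29,75/2] y:[50,57] z:[12,43] -> miss, prune
  N13 x:[19,35] y:[17,32] z:[24,38] -> hit [24,32], descend [6, 9, 16, 18]
    N6 x:[19,25] y:[18,24] z:[24,32] -> hit [24,24], descend [4, 19]
      N4 x:[19,20] y:[21,24] z:[27,32] -> miss, prune
      N19 x:[22,25] y:[18,23] z:[24,26] -> miss, prune
    N9 x:[22,27] y:[21,31] z:[30,38] -> miss, prune
    N16 x:[65/2,35] y:[17,23] z:[24,33] -> miss, prune
    N18 x:[61/2,33] y:[30,32] z:[32,33] -> hit [32,32] leaf, test {P11@t=32}
  N17 x:[18,27] y:[38,52] z:[18,20] -> miss, prune
  N24 x:[37/2,29] y:[21,33] z:[7,20] -> miss, prune

order=[0, 8, 13, 6, 4, 19, 9, 16, 18, 17, 24]  |boxes|=11  |leaves|=1  hit=P11

== RESULT ==
1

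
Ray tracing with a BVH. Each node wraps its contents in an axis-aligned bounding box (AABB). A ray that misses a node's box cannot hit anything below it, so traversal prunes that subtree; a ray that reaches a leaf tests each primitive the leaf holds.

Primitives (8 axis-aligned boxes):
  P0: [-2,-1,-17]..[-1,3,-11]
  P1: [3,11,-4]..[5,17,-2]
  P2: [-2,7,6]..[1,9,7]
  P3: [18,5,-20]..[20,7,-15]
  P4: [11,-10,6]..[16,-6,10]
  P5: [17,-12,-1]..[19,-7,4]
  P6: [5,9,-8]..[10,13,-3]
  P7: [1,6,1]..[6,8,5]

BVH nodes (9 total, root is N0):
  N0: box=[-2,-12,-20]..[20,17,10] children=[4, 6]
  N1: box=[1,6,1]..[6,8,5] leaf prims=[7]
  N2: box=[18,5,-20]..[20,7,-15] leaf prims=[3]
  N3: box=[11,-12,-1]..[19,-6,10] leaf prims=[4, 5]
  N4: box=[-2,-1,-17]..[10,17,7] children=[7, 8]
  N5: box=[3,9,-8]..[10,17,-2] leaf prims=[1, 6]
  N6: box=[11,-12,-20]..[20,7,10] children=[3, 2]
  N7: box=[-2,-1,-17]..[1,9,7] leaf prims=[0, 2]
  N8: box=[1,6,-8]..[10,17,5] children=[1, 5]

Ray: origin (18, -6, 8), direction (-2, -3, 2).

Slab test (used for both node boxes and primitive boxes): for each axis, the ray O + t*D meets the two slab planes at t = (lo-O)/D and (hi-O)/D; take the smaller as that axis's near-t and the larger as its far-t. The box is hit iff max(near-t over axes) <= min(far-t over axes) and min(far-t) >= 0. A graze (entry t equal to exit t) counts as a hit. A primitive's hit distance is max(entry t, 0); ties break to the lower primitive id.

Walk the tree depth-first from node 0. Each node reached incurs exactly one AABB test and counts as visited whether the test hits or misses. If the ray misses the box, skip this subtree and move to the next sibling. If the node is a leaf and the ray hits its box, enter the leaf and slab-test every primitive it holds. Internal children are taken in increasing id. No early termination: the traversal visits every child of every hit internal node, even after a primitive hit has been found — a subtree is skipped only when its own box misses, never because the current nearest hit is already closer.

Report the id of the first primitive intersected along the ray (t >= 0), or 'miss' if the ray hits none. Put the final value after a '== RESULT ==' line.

Traverse from the root:
N0 x:[-1,10] y:[-23/3,2] z:[-14,1] -> hit [-1,1], descend [4, 6]
  N4 x:[4,10] y:[-23/3,-5/3] z:[-25/2,-1/2] -> miss, prune
  N6 x:[-1,7/2] y:[-13/3,2] z:[-14,1] -> hit [-1,1], descend [2, 3]
    N2 x:[-1,0] y:[-13/3,-11/3] z:[-14,-23/2] -> miss, prune
    N3 x:[-1/2,7/2] y:[0,2] z:[-9/2,1] -> hit [0,1] leaf, test {P4@t=1, P5(miss)}

Summary -> nodes [0, 4, 6, 2, 3]; box-tests=5; leaf-entries=1; first=P4

== RESULT ==
4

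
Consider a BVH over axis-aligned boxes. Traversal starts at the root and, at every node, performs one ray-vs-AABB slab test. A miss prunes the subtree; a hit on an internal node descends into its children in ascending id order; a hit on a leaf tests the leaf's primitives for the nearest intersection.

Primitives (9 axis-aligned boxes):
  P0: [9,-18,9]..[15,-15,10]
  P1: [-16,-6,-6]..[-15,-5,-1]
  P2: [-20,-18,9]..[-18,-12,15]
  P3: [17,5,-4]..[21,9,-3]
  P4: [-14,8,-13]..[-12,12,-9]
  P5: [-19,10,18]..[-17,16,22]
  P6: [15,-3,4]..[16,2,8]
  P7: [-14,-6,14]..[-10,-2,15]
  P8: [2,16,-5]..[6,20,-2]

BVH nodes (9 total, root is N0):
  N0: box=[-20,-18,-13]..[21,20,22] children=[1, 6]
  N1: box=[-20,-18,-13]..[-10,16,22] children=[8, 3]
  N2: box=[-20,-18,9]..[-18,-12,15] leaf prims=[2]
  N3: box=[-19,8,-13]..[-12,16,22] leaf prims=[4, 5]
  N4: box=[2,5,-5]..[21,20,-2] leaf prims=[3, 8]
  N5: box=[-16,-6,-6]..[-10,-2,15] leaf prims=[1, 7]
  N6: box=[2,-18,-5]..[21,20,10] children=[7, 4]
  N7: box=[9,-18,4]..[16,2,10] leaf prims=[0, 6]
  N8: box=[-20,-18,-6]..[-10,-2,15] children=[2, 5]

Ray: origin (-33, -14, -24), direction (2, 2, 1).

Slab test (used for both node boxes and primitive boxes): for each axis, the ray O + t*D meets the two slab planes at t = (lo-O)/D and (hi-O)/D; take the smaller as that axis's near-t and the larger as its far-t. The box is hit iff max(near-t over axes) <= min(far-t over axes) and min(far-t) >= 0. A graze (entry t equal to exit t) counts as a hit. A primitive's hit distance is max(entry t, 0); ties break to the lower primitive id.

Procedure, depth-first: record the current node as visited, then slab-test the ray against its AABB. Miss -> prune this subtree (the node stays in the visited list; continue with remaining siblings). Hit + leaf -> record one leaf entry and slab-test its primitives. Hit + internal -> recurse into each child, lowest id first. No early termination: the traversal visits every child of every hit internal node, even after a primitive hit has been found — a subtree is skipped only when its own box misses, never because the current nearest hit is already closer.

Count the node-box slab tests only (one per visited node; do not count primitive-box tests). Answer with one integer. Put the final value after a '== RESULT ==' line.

Trace the traversal:
N0 x:[13/2,27] y:[-2,17] z:[11,46] -> hit [11,17], descend [1, 6]
  N1 x:[13/2,23/2] y:[-2,15] z:[11,46] -> hit [11,23/2], descend [3, 8]
    N3 x:[7,21/2] y:[11,15] z:[11,46] -> miss, prune
    N8 x:[13/2,23/2] y:[-2,6] z:[18,39] -> miss, prune
  N6 x:[35/2,27] y:[-2,17] z:[19,34] -> miss, prune

5 AABB tests over nodes [0, 1, 3, 8, 6]; 0 leaves entered; closest miss.

== RESULT ==
5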